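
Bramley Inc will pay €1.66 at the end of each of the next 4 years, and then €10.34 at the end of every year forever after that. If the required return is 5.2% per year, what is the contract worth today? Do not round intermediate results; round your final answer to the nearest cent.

€168.21

PV of 4-year annuity: €1.66 × [1 − (1+0.052)^−4] / 0.052 = 5.85903
Perpetuity value at year 4: €10.34 / 0.052 = 198.84615
PV of perpetuity: 198.84615 / (1+0.052)^4 = 162.35073
Total PV = 5.85903 + 162.35073 = 168.20976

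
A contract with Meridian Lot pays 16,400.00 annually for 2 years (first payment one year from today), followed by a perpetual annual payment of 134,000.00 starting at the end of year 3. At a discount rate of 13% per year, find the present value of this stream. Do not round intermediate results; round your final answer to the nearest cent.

834600.38

PV of 2-year annuity: 16,400.00 × [1 − (1+0.13)^−2] / 0.13 = 27356.87994
Perpetuity value at year 2: 134,000.00 / 0.13 = 1030769.23077
PV of perpetuity: 1030769.23077 / (1+0.13)^2 = 807243.50440
Total PV = 27356.87994 + 807243.50440 = 834600.38434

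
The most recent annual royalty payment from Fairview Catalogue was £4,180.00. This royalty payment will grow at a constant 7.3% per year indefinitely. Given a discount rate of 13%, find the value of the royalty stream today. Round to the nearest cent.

£78686.67

D₁ = D₀ × (1 + g) = £4,180.00 × 1.073 = £4,485.1400
Growing perpetuity: P = D₁ / (r − g) = £4,485.1400 / (0.13 − 0.073) = £78,686.67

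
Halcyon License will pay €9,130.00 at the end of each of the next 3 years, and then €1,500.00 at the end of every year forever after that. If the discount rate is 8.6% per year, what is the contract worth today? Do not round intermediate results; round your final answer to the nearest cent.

PV of 3-year annuity: €9,130.00 × [1 − (1+0.086)^−3] / 0.086 = 23276.47216
Perpetuity value at year 3: €1,500.00 / 0.086 = 17441.86047
PV of perpetuity: 17441.86047 / (1+0.086)^3 = 13617.68651
Total PV = 23276.47216 + 13617.68651 = 36894.15867

€36894.16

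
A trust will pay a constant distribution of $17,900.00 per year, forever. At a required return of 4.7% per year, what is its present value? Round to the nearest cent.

Level perpetuity: PV = C / r = $17,900.00 / 0.047 = $380,851.06

$380851.06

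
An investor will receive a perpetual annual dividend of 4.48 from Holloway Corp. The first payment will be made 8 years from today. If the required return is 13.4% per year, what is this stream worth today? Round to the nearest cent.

Value at end of year 7: C / r = 4.48 / 0.134 = 33.4328
Discount to today: PV = 33.4328 / (1 + 0.134)^7 = 33.4328 / 2.411523 = 13.86

13.86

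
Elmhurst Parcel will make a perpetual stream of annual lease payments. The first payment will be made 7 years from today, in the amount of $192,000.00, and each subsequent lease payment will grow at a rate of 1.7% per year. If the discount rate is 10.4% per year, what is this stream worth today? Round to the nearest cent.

Value at end of year 6: C₁ / (r − g) = $192,000.00 / (0.104 − 0.017) = $2,206,896.5517
Discount to today: PV = $2,206,896.5517 / (1 + 0.104)^6 = $2,206,896.5517 / 1.810566 = $1,218,898.48

$1218898.48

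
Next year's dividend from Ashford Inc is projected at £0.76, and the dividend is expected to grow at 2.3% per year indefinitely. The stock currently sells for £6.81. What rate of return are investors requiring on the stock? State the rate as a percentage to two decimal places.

13.46%

P = D₁/(r − g) ⇒ r = D₁/P + g = £0.7600/£6.81 + 0.023 = 0.111601 + 0.023 = 0.134601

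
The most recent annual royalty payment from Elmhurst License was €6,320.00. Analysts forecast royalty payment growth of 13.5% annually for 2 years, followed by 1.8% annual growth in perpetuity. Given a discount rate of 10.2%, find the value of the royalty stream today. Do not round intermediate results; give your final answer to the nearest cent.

D_1 = 7173.20000
D_2 = 8141.58200
Terminal value at year 2: TV = D_2×(1+g_2)/(r−g_2) = 8288.13048/0.084 = 98668.21995
P_0 = D_1/(1+r)^1 + D_2/(1+r)^2 + TV/(1+r)^2
    = 6509.25590 + 6704.17917 + 81248.26660 = 94461.70167

€94461.70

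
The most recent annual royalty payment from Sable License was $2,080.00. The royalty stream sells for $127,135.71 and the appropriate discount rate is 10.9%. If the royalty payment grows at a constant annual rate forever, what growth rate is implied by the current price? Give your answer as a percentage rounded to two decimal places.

9.11%

P = D₀(1+g)/(r−g) ⇒ P(r−g) = D₀(1+g) ⇒ g(P+D₀) = P·r − D₀
g = (P·r − D₀)/(P + D₀) = ($127,135.71×0.109 − $2,080.00) / ($127,135.71 + $2,080.00) = 0.091148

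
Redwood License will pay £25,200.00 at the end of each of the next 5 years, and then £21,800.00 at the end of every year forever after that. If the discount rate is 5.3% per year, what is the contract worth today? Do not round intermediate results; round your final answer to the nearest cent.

PV of 5-year annuity: £25,200.00 × [1 − (1+0.053)^−5] / 0.053 = 108203.93045
Perpetuity value at year 5: £21,800.00 / 0.053 = 411320.75472
PV of perpetuity: 411320.75472 / (1+0.053)^5 = 317715.76727
Total PV = 108203.93045 + 317715.76727 = 425919.69771

£425919.70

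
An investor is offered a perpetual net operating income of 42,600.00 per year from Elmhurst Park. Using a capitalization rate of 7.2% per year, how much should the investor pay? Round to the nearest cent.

Level perpetuity: PV = C / r = 42,600.00 / 0.072 = 591,666.67

591666.67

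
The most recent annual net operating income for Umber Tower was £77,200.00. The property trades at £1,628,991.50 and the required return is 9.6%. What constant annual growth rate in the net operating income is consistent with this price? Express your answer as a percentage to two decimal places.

P = D₀(1+g)/(r−g) ⇒ P(r−g) = D₀(1+g) ⇒ g(P+D₀) = P·r − D₀
g = (P·r − D₀)/(P + D₀) = (£1,628,991.50×0.096 − £77,200.00) / (£1,628,991.50 + £77,200.00) = 0.046409

4.64%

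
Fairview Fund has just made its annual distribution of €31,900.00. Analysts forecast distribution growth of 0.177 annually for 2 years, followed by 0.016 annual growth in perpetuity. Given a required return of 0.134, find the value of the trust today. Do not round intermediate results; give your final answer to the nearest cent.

€363363.96

D_1 = 37546.30000
D_2 = 44191.99510
Terminal value at year 2: TV = D_2×(1+g_2)/(r−g_2) = 44899.06702/0.118 = 380500.56798
P_0 = D_1/(1+r)^1 + D_2/(1+r)^2 + TV/(1+r)^2
    = 33109.61199 + 34365.09111 + 295889.25903 = 363363.96213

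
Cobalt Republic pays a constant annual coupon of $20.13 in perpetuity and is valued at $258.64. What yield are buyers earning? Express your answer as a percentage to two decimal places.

P = C/r ⇒ r = C/P = $20.13/$258.64 = 0.077830

7.78%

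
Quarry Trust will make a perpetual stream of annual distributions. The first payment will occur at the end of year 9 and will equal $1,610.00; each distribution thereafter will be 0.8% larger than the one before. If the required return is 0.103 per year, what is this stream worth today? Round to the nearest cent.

$7735.67

Value at end of year 8: C₁ / (r − g) = $1,610.00 / (0.103 − 0.008) = $16,947.3684
Discount to today: PV = $16,947.3684 / (1 + 0.103)^8 = $16,947.3684 / 2.190807 = $7,735.67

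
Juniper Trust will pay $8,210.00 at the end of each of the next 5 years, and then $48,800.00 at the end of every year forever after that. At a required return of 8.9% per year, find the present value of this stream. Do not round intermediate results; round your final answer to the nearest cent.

$390023.16

PV of 5-year annuity: $8,210.00 × [1 − (1+0.089)^−5] / 0.089 = 32017.06779
Perpetuity value at year 5: $48,800.00 / 0.089 = 548314.60674
PV of perpetuity: 548314.60674 / (1+0.089)^5 = 358006.09176
Total PV = 32017.06779 + 358006.09176 = 390023.15955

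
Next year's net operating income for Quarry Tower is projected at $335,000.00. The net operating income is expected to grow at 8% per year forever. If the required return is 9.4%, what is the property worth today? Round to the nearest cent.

Growing perpetuity: P = D₁ / (r − g) = $335,000.0000 / (0.094 − 0.08) = $23,928,571.43

$23928571.43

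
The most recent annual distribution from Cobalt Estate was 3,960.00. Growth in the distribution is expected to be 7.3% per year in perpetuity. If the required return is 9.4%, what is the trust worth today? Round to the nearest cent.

202337.14

D₁ = D₀ × (1 + g) = 3,960.00 × 1.073 = 4,249.0800
Growing perpetuity: P = D₁ / (r − g) = 4,249.0800 / (0.094 − 0.073) = 202,337.14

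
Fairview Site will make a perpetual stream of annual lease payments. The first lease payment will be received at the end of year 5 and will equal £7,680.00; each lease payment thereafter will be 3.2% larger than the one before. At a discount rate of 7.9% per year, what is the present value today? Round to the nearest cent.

Value at end of year 4: C₁ / (r − g) = £7,680.00 / (0.079 − 0.032) = £163,404.2553
Discount to today: PV = £163,404.2553 / (1 + 0.079)^4 = £163,404.2553 / 1.355457 = £120,552.88

£120552.88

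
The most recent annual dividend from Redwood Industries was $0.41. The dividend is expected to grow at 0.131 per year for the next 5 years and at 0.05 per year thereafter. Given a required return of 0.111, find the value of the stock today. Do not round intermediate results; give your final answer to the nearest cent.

$9.88

D_1 = 0.46371
D_2 = 0.52446
D_3 = 0.59316
D_4 = 0.67086
D_5 = 0.75875
Terminal value at year 5: TV = D_5×(1+g_2)/(r−g_2) = 0.79668/0.061 = 13.06040
P_0 = D_1/(1+r)^1 + D_2/(1+r)^2 + D_3/(1+r)^3 + D_4/(1+r)^4 + D_5/(1+r)^5 + TV/(1+r)^5
    = 0.41738 + 0.42489 + 0.43254 + 0.44033 + 0.44826 + 7.71589 = 9.87929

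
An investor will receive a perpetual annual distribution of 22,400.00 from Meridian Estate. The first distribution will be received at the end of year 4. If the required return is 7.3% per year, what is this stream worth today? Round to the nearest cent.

Value at end of year 3: C / r = 22,400.00 / 0.073 = 306,849.3151
Discount to today: PV = 306,849.3151 / (1 + 0.073)^3 = 306,849.3151 / 1.235376 = 248,385.36

248385.36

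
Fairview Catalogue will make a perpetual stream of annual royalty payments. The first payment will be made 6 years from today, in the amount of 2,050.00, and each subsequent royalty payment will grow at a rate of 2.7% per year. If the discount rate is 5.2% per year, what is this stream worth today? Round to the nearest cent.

Value at end of year 5: C₁ / (r − g) = 2,050.00 / (0.052 − 0.027) = 82,000.0000
Discount to today: PV = 82,000.0000 / (1 + 0.052)^5 = 82,000.0000 / 1.288483 = 63,640.73

63640.73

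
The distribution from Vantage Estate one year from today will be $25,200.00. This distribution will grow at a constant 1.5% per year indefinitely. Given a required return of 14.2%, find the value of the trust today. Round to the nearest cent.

$198425.20

Growing perpetuity: P = D₁ / (r − g) = $25,200.0000 / (0.142 − 0.015) = $198,425.20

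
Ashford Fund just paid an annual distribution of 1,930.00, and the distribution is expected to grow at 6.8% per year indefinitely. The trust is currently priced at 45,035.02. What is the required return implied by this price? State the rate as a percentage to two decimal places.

D₁ = 1,930.00 × 1.068 = 2,061.2400
P = D₁/(r − g) ⇒ r = D₁/P + g = 2,061.2400/45,035.02 + 0.068 = 0.045770 + 0.068 = 0.113770

11.38%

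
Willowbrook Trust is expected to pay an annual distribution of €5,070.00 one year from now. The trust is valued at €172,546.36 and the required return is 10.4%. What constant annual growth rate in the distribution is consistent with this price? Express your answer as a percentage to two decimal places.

P = D₁/(r−g) ⇒ g = r − D₁/P = 0.104 − €5,070.00/€172,546.36 = 0.074617

7.46%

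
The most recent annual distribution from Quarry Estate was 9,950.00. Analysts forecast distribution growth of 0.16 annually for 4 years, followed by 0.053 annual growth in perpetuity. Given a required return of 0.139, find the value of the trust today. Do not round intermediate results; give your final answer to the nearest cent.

D_1 = 11542.00000
D_2 = 13388.72000
D_3 = 15530.91520
D_4 = 18015.86163
Terminal value at year 4: TV = D_4×(1+g_2)/(r−g_2) = 18970.70230/0.086 = 220589.56161
P_0 = D_1/(1+r)^1 + D_2/(1+r)^2 + D_3/(1+r)^3 + D_4/(1+r)^4 + TV/(1+r)^4
    = 10133.45040 + 10320.28311 + 10510.56049 + 10704.34607 + 131066.00479 = 172734.64486

172734.64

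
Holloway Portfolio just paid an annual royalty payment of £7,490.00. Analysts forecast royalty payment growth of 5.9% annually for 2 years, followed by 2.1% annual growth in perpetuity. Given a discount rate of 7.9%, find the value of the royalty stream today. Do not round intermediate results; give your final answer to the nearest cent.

£141573.35

D_1 = 7931.91000
D_2 = 8399.89269
Terminal value at year 2: TV = D_2×(1+g_2)/(r−g_2) = 8576.29044/0.058 = 147867.07649
P_0 = D_1/(1+r)^1 + D_2/(1+r)^2 + TV/(1+r)^2
    = 7351.16775 + 7214.90885 + 127007.27469 = 141573.35128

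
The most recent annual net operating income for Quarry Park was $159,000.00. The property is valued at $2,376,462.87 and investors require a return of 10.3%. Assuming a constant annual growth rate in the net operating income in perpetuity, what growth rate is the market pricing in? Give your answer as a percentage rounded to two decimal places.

P = D₀(1+g)/(r−g) ⇒ P(r−g) = D₀(1+g) ⇒ g(P+D₀) = P·r − D₀
g = (P·r − D₀)/(P + D₀) = ($2,376,462.87×0.103 − $159,000.00) / ($2,376,462.87 + $159,000.00) = 0.033830

3.38%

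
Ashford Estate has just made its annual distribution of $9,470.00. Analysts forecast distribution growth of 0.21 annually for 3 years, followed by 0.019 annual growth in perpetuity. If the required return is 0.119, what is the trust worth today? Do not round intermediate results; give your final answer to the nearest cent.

$155294.84

D_1 = 11458.70000
D_2 = 13865.02700
D_3 = 16776.68267
Terminal value at year 3: TV = D_3×(1+g_2)/(r−g_2) = 17095.43964/0.1 = 170954.39641
P_0 = D_1/(1+r)^1 + D_2/(1+r)^2 + D_3/(1+r)^3 + TV/(1+r)^3
    = 10240.12511 + 11072.87881 + 11973.35421 + 122008.47936 = 155294.83748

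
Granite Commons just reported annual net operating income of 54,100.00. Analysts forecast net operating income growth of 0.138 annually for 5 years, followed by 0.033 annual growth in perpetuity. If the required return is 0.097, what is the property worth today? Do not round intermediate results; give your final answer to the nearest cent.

1351432.97

D_1 = 61565.80000
D_2 = 70061.88040
D_3 = 79730.41990
D_4 = 90733.21784
D_5 = 103254.40190
Terminal value at year 5: TV = D_5×(1+g_2)/(r−g_2) = 106661.79717/0.064 = 1666590.58071
P_0 = D_1/(1+r)^1 + D_2/(1+r)^2 + D_3/(1+r)^3 + D_4/(1+r)^4 + D_5/(1+r)^5 + TV/(1+r)^5
    = 56121.96901 + 58219.50841 + 60395.44264 + 62652.70166 + 64994.32497 + 1049049.02645 = 1351432.97313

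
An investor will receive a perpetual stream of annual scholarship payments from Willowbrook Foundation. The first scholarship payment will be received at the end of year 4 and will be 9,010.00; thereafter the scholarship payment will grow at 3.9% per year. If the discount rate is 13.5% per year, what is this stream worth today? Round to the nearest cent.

64189.79

Value at end of year 3: C₁ / (r − g) = 9,010.00 / (0.135 − 0.039) = 93,854.1667
Discount to today: PV = 93,854.1667 / (1 + 0.135)^3 = 93,854.1667 / 1.462135 = 64,189.79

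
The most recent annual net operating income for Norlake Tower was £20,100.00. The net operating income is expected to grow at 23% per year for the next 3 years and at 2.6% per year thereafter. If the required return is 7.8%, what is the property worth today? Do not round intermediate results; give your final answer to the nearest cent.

£668073.35

D_1 = 24723.00000
D_2 = 30409.29000
D_3 = 37403.42670
Terminal value at year 3: TV = D_3×(1+g_2)/(r−g_2) = 38375.91579/0.052 = 737998.38066
P_0 = D_1/(1+r)^1 + D_2/(1+r)^2 + D_3/(1+r)^3 + TV/(1+r)^3
    = 22934.13729 + 26167.89320 + 29857.61469 + 589113.70521 = 668073.35038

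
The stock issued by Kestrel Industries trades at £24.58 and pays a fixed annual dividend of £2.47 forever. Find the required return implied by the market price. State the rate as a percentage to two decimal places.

P = C/r ⇒ r = C/P = £2.47/£24.58 = 0.100488

10.05%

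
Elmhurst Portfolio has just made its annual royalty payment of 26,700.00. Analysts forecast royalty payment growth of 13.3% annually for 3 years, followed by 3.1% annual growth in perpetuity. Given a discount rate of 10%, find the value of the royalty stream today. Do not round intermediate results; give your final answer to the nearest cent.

520948.65

D_1 = 30251.10000
D_2 = 34274.49630
D_3 = 38833.00431
Terminal value at year 3: TV = D_3×(1+g_2)/(r−g_2) = 40036.82744/0.069 = 580243.87596
P_0 = D_1/(1+r)^1 + D_2/(1+r)^2 + D_3/(1+r)^3 + TV/(1+r)^3
    = 27501.00000 + 28326.03000 + 29175.81090 + 435945.81214 = 520948.65304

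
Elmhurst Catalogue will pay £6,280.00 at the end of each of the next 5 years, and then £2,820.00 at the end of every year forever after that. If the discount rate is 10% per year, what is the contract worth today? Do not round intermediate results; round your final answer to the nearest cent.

PV of 5-year annuity: £6,280.00 × [1 − (1+0.1)^−5] / 0.1 = 23806.14091
Perpetuity value at year 5: £2,820.00 / 0.1 = 28200.00000
PV of perpetuity: 28200.00000 / (1+0.1)^5 = 17509.98131
Total PV = 23806.14091 + 17509.98131 = 41316.12222

£41316.12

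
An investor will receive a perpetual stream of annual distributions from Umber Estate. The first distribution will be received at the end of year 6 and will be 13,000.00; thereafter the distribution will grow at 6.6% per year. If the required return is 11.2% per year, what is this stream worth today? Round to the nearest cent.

Value at end of year 5: C₁ / (r − g) = 13,000.00 / (0.112 − 0.066) = 282,608.6957
Discount to today: PV = 282,608.6957 / (1 + 0.112)^5 = 282,608.6957 / 1.700294 = 166,211.70

166211.70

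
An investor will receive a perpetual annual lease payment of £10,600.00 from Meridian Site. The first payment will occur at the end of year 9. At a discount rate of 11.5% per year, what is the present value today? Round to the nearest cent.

£38584.16

Value at end of year 8: C / r = £10,600.00 / 0.115 = £92,173.9130
Discount to today: PV = £92,173.9130 / (1 + 0.115)^8 = £92,173.9130 / 2.388905 = £38,584.16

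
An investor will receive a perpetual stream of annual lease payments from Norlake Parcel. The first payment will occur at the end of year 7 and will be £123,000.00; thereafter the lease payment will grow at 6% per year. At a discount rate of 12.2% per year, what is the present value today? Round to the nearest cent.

Value at end of year 6: C₁ / (r − g) = £123,000.00 / (0.122 − 0.06) = £1,983,870.9677
Discount to today: PV = £1,983,870.9677 / (1 + 0.122)^6 = £1,983,870.9677 / 1.995065 = £994,388.93

£994388.93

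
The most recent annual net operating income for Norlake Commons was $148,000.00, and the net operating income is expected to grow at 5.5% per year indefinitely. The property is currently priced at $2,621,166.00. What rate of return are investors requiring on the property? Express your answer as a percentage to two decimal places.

11.46%

D₁ = $148,000.00 × 1.055 = $156,140.0000
P = D₁/(r − g) ⇒ r = D₁/P + g = $156,140.0000/$2,621,166.00 + 0.055 = 0.059569 + 0.055 = 0.114569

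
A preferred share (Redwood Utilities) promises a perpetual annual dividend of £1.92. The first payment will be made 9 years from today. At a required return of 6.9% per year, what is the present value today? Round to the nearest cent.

Value at end of year 8: C / r = £1.92 / 0.069 = £27.8261
Discount to today: PV = £27.8261 / (1 + 0.069)^8 = £27.8261 / 1.705382 = £16.32

£16.32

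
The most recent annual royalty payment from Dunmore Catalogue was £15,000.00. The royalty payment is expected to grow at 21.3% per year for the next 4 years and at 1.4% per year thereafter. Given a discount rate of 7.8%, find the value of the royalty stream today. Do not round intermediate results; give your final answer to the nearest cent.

D_1 = 18195.00000
D_2 = 22070.53500
D_3 = 26771.55896
D_4 = 32473.90101
Terminal value at year 4: TV = D_4×(1+g_2)/(r−g_2) = 32928.53563/0.064 = 514508.36917
P_0 = D_1/(1+r)^1 + D_2/(1+r)^2 + D_3/(1+r)^3 + D_4/(1+r)^4 + TV/(1+r)^4
    = 16878.47866 + 18992.20280 + 21370.63265 + 24046.91782 + 380993.35415 = 462281.58608

£462281.59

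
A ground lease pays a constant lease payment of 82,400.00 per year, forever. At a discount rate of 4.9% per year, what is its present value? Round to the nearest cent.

Level perpetuity: PV = C / r = 82,400.00 / 0.049 = 1,681,632.65

1681632.65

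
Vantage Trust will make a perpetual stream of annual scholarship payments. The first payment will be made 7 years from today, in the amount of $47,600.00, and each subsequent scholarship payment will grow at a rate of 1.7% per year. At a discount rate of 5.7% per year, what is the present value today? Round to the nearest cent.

$853290.75

Value at end of year 6: C₁ / (r − g) = $47,600.00 / (0.057 − 0.017) = $1,190,000.0000
Discount to today: PV = $1,190,000.0000 / (1 + 0.057)^6 = $1,190,000.0000 / 1.394601 = $853,290.75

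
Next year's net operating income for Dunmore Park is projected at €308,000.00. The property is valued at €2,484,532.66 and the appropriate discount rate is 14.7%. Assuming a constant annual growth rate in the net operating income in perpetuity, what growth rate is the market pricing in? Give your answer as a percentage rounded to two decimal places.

2.30%

P = D₁/(r−g) ⇒ g = r − D₁/P = 0.147 − €308,000.00/€2,484,532.66 = 0.023033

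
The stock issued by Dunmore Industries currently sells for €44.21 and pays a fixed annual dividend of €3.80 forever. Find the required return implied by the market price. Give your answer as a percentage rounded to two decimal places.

8.60%

P = C/r ⇒ r = C/P = €3.80/€44.21 = 0.085953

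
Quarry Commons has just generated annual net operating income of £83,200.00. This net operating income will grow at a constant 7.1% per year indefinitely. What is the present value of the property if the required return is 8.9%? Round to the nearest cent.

£4950400.00

D₁ = D₀ × (1 + g) = £83,200.00 × 1.071 = £89,107.2000
Growing perpetuity: P = D₁ / (r − g) = £89,107.2000 / (0.089 − 0.071) = £4,950,400.00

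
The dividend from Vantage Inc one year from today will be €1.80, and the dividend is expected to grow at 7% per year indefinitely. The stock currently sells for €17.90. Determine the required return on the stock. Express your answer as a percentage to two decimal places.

P = D₁/(r − g) ⇒ r = D₁/P + g = €1.8000/€17.90 + 0.07 = 0.100559 + 0.07 = 0.170559

17.06%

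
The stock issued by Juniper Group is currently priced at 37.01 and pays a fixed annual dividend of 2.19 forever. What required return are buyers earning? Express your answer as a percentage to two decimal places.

P = C/r ⇒ r = C/P = 2.19/37.01 = 0.059173

5.92%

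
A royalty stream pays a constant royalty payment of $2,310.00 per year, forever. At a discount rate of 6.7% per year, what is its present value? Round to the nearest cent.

$34477.61

Level perpetuity: PV = C / r = $2,310.00 / 0.067 = $34,477.61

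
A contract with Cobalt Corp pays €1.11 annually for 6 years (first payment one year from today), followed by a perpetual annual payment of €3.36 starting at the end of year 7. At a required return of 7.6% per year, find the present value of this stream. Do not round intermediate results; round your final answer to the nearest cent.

€33.68

PV of 6-year annuity: €1.11 × [1 − (1+0.076)^−6] / 0.076 = 5.19426
Perpetuity value at year 6: €3.36 / 0.076 = 44.21053
PV of perpetuity: 44.21053 / (1+0.076)^6 = 28.48735
Total PV = 5.19426 + 28.48735 = 33.68161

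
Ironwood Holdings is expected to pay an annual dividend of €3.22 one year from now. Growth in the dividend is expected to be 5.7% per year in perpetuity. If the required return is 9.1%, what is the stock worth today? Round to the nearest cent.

Growing perpetuity: P = D₁ / (r − g) = €3.2200 / (0.091 − 0.057) = €94.71

€94.71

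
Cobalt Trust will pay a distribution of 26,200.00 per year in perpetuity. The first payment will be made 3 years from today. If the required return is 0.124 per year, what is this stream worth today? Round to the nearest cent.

167242.63

Value at end of year 2: C / r = 26,200.00 / 0.124 = 211,290.3226
Discount to today: PV = 211,290.3226 / (1 + 0.124)^2 = 211,290.3226 / 1.263376 = 167,242.63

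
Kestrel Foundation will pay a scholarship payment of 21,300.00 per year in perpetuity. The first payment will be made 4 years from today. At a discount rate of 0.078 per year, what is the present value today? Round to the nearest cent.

217986.06

Value at end of year 3: C / r = 21,300.00 / 0.078 = 273,076.9231
Discount to today: PV = 273,076.9231 / (1 + 0.078)^3 = 273,076.9231 / 1.252727 = 217,986.06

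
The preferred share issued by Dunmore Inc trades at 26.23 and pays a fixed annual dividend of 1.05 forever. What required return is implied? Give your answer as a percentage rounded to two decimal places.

P = C/r ⇒ r = C/P = 1.05/26.23 = 0.040030

4.00%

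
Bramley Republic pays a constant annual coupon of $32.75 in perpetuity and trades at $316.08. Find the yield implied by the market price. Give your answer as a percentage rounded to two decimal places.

P = C/r ⇒ r = C/P = $32.75/$316.08 = 0.103613

10.36%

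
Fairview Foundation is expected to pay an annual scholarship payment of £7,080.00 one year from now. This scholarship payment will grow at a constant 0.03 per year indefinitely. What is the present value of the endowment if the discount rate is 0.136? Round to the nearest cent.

Growing perpetuity: P = D₁ / (r − g) = £7,080.0000 / (0.136 − 0.03) = £66,792.45

£66792.45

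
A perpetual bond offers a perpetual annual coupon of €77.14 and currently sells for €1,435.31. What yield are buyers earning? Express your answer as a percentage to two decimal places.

P = C/r ⇒ r = C/P = €77.14/€1,435.31 = 0.053744

5.37%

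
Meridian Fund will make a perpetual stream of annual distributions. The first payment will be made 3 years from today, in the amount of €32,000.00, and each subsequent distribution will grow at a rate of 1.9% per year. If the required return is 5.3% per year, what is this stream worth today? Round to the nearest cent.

Value at end of year 2: C₁ / (r − g) = €32,000.00 / (0.053 − 0.019) = €941,176.4706
Discount to today: PV = €941,176.4706 / (1 + 0.053)^2 = €941,176.4706 / 1.108809 = €848,817.49

€848817.49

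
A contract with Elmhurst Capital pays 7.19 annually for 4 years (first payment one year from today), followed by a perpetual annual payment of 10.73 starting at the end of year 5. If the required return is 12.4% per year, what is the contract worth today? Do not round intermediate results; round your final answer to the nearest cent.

PV of 4-year annuity: 7.19 × [1 − (1+0.124)^−4] / 0.124 = 21.65583
Perpetuity value at year 4: 10.73 / 0.124 = 86.53226
PV of perpetuity: 86.53226 / (1+0.124)^4 = 54.21417
Total PV = 21.65583 + 54.21417 = 75.87000

75.87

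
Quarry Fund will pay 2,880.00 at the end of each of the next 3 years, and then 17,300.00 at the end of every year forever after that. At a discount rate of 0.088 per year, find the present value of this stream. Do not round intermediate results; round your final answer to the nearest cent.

PV of 3-year annuity: 2,880.00 × [1 − (1+0.088)^−3] / 0.088 = 7316.19237
Perpetuity value at year 3: 17,300.00 / 0.088 = 196590.90909
PV of perpetuity: 196590.90909 / (1+0.088)^3 = 152642.94797
Total PV = 7316.19237 + 152642.94797 = 159959.14034

159959.14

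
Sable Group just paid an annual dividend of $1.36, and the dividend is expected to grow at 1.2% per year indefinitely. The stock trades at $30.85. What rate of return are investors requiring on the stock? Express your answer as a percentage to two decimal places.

5.66%

D₁ = $1.36 × 1.012 = $1.3763
P = D₁/(r − g) ⇒ r = D₁/P + g = $1.3763/$30.85 + 0.012 = 0.044613 + 0.012 = 0.056613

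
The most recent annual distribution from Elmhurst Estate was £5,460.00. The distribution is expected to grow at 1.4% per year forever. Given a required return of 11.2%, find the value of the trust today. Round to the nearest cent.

£56494.29

D₁ = D₀ × (1 + g) = £5,460.00 × 1.014 = £5,536.4400
Growing perpetuity: P = D₁ / (r − g) = £5,536.4400 / (0.112 − 0.014) = £56,494.29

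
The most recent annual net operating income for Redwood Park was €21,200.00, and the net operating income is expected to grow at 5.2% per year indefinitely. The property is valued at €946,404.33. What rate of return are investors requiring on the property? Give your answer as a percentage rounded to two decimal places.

D₁ = €21,200.00 × 1.052 = €22,302.4000
P = D₁/(r − g) ⇒ r = D₁/P + g = €22,302.4000/€946,404.33 + 0.052 = 0.023565 + 0.052 = 0.075565

7.56%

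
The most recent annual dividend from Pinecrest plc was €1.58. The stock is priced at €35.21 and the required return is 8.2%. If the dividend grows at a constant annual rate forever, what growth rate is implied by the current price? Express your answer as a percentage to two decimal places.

P = D₀(1+g)/(r−g) ⇒ P(r−g) = D₀(1+g) ⇒ g(P+D₀) = P·r − D₀
g = (P·r − D₀)/(P + D₀) = (€35.21×0.082 − €1.58) / (€35.21 + €1.58) = 0.035532

3.55%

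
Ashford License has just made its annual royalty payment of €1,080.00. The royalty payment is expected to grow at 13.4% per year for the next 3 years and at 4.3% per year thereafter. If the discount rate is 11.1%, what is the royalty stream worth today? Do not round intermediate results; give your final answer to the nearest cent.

€20991.56

D_1 = 1224.72000
D_2 = 1388.83248
D_3 = 1574.93603
Terminal value at year 3: TV = D_3×(1+g_2)/(r−g_2) = 1642.65828/0.068 = 24156.73944
P_0 = D_1/(1+r)^1 + D_2/(1+r)^2 + D_3/(1+r)^3 + TV/(1+r)^3
    = 1102.35824 + 1125.17933 + 1148.47287 + 17615.54719 = 20991.55763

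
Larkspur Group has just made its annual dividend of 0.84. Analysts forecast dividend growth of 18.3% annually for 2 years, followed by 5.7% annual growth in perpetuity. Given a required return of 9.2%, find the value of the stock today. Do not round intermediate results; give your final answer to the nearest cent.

D_1 = 0.99372
D_2 = 1.17557
Terminal value at year 2: TV = D_2×(1+g_2)/(r−g_2) = 1.24258/0.035 = 35.50224
P_0 = D_1/(1+r)^1 + D_2/(1+r)^2 + TV/(1+r)^2
    = 0.91000 + 0.98583 + 29.77217 = 31.66800

31.67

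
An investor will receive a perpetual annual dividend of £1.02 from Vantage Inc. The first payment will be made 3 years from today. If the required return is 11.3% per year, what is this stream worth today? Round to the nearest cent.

£7.29

Value at end of year 2: C / r = £1.02 / 0.113 = £9.0265
Discount to today: PV = £9.0265 / (1 + 0.113)^2 = £9.0265 / 1.238769 = £7.29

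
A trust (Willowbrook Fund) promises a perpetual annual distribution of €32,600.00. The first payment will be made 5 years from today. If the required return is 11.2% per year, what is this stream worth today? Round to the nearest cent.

Value at end of year 4: C / r = €32,600.00 / 0.112 = €291,071.4286
Discount to today: PV = €291,071.4286 / (1 + 0.112)^4 = €291,071.4286 / 1.529041 = €190,362.07

€190362.07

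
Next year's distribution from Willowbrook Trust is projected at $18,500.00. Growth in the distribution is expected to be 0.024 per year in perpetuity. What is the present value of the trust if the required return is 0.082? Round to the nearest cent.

$318965.52

Growing perpetuity: P = D₁ / (r − g) = $18,500.0000 / (0.082 − 0.024) = $318,965.52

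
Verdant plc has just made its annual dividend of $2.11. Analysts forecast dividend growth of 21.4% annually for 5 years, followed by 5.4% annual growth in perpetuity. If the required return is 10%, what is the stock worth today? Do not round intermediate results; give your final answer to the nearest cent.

$93.48

D_1 = 2.56154
D_2 = 3.10971
D_3 = 3.77519
D_4 = 4.58308
D_5 = 5.56386
Terminal value at year 5: TV = D_5×(1+g_2)/(r−g_2) = 5.86430/0.046 = 127.48488
P_0 = D_1/(1+r)^1 + D_2/(1+r)^2 + D_3/(1+r)^3 + D_4/(1+r)^4 + D_5/(1+r)^5 + TV/(1+r)^5
    = 2.32867 + 2.57001 + 2.83635 + 3.13030 + 3.45472 + 79.15808 = 93.47813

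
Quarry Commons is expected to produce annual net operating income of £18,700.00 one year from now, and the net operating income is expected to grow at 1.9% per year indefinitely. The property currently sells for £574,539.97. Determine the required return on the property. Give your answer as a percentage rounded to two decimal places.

P = D₁/(r − g) ⇒ r = D₁/P + g = £18,700.0000/£574,539.97 + 0.019 = 0.032548 + 0.019 = 0.051548

5.15%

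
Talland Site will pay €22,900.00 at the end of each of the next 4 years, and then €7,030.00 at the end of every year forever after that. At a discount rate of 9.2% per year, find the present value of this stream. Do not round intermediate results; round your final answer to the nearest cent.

PV of 4-year annuity: €22,900.00 × [1 − (1+0.092)^−4] / 0.092 = 73865.06428
Perpetuity value at year 4: €7,030.00 / 0.092 = 76413.04348
PV of perpetuity: 76413.04348 / (1+0.092)^4 = 53737.43641
Total PV = 73865.06428 + 53737.43641 = 127602.50069

€127602.50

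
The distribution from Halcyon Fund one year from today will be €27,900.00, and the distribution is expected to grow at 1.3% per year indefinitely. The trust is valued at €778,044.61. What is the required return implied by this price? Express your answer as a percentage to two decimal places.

P = D₁/(r − g) ⇒ r = D₁/P + g = €27,900.0000/€778,044.61 + 0.013 = 0.035859 + 0.013 = 0.048859

4.89%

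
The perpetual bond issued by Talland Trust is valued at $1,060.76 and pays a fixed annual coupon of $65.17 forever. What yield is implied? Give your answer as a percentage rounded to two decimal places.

6.14%

P = C/r ⇒ r = C/P = $65.17/$1,060.76 = 0.061437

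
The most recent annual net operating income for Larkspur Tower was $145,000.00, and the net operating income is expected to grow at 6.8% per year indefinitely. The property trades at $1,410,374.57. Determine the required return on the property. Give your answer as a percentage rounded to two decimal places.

17.78%

D₁ = $145,000.00 × 1.068 = $154,860.0000
P = D₁/(r − g) ⇒ r = D₁/P + g = $154,860.0000/$1,410,374.57 + 0.068 = 0.109801 + 0.068 = 0.177801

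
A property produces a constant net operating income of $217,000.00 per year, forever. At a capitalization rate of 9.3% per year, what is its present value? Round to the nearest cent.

Level perpetuity: PV = C / r = $217,000.00 / 0.093 = $2,333,333.33

$2333333.33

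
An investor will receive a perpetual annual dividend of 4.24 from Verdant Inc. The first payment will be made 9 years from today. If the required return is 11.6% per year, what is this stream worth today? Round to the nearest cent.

Value at end of year 8: C / r = 4.24 / 0.116 = 36.5517
Discount to today: PV = 36.5517 / (1 + 0.116)^8 = 36.5517 / 2.406099 = 15.19

15.19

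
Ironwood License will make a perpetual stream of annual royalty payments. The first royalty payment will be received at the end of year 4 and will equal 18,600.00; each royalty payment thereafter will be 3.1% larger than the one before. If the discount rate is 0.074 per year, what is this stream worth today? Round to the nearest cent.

349165.76

Value at end of year 3: C₁ / (r − g) = 18,600.00 / (0.074 − 0.031) = 432,558.1395
Discount to today: PV = 432,558.1395 / (1 + 0.074)^3 = 432,558.1395 / 1.238833 = 349,165.76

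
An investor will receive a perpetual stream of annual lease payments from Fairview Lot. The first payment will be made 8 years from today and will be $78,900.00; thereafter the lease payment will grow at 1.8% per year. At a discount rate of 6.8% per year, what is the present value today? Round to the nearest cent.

Value at end of year 7: C₁ / (r − g) = $78,900.00 / (0.068 − 0.018) = $1,578,000.0000
Discount to today: PV = $1,578,000.0000 / (1 + 0.068)^7 = $1,578,000.0000 / 1.584889 = $995,653.51

$995653.51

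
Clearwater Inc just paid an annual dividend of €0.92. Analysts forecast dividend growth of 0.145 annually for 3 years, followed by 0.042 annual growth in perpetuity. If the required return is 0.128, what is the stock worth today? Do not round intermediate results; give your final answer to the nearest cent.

D_1 = 1.05340
D_2 = 1.20614
D_3 = 1.38103
Terminal value at year 3: TV = D_3×(1+g_2)/(r−g_2) = 1.43904/0.086 = 16.73299
P_0 = D_1/(1+r)^1 + D_2/(1+r)^2 + D_3/(1+r)^3 + TV/(1+r)^3
    = 0.93387 + 0.94794 + 0.96223 + 11.65860 = 14.50263

€14.50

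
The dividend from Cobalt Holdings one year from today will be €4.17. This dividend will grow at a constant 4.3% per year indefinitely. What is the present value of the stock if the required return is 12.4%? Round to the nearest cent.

€51.48

Growing perpetuity: P = D₁ / (r − g) = €4.1700 / (0.124 − 0.043) = €51.48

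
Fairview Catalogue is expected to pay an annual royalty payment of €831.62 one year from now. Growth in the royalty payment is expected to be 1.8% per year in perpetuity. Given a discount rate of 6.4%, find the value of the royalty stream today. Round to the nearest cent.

€18078.70

Growing perpetuity: P = D₁ / (r − g) = €831.6200 / (0.064 − 0.018) = €18,078.70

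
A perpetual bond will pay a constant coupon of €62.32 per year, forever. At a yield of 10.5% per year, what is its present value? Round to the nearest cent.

€593.52

Level perpetuity: PV = C / r = €62.32 / 0.105 = €593.52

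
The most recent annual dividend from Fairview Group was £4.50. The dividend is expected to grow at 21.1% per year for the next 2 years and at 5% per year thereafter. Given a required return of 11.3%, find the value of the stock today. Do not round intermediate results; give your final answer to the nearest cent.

£99.01

D_1 = 5.44950
D_2 = 6.59934
Terminal value at year 2: TV = D_2×(1+g_2)/(r−g_2) = 6.92931/0.063 = 109.98907
P_0 = D_1/(1+r)^1 + D_2/(1+r)^2 + TV/(1+r)^2
    = 4.89623 + 5.32734 + 88.78901 = 99.01258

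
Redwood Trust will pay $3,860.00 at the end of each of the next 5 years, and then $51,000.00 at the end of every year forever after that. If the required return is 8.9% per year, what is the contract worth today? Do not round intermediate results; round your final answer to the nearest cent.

PV of 5-year annuity: $3,860.00 × [1 − (1+0.089)^−5] / 0.089 = 15053.09155
Perpetuity value at year 5: $51,000.00 / 0.089 = 573033.70787
PV of perpetuity: 573033.70787 / (1+0.089)^5 = 374145.71065
Total PV = 15053.09155 + 374145.71065 = 389198.80221

$389198.80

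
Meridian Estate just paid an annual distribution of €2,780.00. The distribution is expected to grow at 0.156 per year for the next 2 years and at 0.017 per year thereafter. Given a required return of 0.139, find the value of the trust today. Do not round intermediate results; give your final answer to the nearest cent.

€29556.29

D_1 = 3213.68000
D_2 = 3715.01408
Terminal value at year 2: TV = D_2×(1+g_2)/(r−g_2) = 3778.16932/0.122 = 30968.60098
P_0 = D_1/(1+r)^1 + D_2/(1+r)^2 + TV/(1+r)^2
    = 2821.49254 + 2863.60437 + 23871.19377 = 29556.29068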